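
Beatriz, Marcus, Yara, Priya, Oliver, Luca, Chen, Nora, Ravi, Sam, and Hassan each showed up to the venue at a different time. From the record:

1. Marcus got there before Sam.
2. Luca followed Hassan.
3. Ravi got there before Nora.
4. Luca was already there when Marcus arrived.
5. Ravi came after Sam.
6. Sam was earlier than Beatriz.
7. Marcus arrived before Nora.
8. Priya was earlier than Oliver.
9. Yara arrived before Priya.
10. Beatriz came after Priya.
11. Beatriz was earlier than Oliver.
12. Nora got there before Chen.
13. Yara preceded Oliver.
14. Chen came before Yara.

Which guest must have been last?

Oliver

Every other guest has a chain of constraints placing them before Oliver, so Oliver is last.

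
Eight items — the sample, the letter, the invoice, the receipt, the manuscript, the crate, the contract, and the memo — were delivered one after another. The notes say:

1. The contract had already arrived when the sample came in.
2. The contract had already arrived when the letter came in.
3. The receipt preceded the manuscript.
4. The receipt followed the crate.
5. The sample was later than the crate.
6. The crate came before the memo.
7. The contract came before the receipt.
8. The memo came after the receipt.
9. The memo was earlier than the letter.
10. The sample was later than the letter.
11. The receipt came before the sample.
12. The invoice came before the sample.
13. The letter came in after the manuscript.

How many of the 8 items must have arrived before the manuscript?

3

Directly stated before the manuscript: the receipt.
The contract reaches the manuscript via the contract → the receipt → the manuscript.
The crate reaches the manuscript via the crate → the receipt → the manuscript.
No chain forces the invoice (or any of the others) ahead of the manuscript.
That's the contract, the crate, and the receipt — 3 in all.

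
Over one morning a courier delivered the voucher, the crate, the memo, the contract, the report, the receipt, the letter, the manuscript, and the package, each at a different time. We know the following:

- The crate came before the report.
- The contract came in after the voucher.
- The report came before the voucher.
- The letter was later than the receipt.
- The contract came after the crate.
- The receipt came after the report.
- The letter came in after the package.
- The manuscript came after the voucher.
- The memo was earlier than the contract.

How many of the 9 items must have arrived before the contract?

4

Directly stated before the contract: the crate, the memo, and the voucher.
The report reaches the contract via the report → the voucher → the contract.
No chain forces the manuscript (or any of the others) ahead of the contract.
That's the crate, the memo, the report, and the voucher — 4 in all.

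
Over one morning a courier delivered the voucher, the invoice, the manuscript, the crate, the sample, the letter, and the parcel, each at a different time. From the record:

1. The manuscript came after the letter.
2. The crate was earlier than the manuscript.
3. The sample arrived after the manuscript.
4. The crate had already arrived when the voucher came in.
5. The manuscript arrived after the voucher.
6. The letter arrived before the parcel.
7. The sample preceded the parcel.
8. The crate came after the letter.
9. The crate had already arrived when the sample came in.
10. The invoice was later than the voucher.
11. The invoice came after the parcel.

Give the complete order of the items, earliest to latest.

the letter, the crate, the voucher, the manuscript, the sample, the parcel, the invoice

The constraints fix every adjacent pair, so only one ordering works:
the letter → the crate → the voucher → the manuscript → the sample → the parcel → the invoice.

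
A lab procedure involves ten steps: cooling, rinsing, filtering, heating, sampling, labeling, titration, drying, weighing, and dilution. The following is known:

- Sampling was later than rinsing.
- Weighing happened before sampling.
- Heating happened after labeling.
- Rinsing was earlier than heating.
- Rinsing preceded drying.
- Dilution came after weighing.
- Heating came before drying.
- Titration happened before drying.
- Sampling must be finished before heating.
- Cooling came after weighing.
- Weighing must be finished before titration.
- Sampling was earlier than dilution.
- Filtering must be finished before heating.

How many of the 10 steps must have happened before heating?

Directly stated before heating: filtering, labeling, rinsing, and sampling.
Weighing reaches heating via weighing → sampling → heating.
No chain forces cooling (or any of the others) ahead of heating.
That's filtering, labeling, rinsing, sampling, and weighing — 5 in all.

5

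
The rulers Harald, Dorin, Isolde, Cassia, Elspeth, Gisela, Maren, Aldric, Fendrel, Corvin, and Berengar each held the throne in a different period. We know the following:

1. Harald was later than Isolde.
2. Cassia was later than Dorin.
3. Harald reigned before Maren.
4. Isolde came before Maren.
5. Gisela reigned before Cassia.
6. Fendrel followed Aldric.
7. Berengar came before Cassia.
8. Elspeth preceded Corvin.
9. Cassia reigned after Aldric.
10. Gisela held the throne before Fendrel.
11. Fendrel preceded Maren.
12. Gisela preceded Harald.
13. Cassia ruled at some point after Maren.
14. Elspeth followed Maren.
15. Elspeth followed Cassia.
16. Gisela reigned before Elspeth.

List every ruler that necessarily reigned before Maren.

Directly stated before Maren: Fendrel, Harald, and Isolde.
Aldric reaches Maren via Aldric → Fendrel → Maren.
Gisela reaches Maren via Gisela → Fendrel → Maren.

Aldric, Fendrel, Gisela, Harald, Isolde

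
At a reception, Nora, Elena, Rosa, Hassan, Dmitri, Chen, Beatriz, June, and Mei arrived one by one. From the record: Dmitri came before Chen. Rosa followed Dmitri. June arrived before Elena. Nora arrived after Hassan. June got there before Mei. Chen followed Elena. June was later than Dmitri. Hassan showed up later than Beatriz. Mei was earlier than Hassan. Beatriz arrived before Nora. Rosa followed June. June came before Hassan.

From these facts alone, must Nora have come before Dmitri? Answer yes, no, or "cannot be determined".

no

Tracing the constraints gives Dmitri → June → Hassan → Nora, so Dmitri must come before Nora.
That means Nora cannot be before Dmitri.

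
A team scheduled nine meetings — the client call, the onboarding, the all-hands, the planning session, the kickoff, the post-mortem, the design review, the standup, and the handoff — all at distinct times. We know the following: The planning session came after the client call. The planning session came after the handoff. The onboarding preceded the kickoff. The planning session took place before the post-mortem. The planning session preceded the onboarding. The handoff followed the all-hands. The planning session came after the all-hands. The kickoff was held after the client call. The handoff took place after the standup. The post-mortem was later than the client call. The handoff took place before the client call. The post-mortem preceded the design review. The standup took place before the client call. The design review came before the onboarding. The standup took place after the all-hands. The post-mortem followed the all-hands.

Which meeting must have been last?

the kickoff

Every other meeting has a chain of constraints placing it before the kickoff, so the kickoff is last.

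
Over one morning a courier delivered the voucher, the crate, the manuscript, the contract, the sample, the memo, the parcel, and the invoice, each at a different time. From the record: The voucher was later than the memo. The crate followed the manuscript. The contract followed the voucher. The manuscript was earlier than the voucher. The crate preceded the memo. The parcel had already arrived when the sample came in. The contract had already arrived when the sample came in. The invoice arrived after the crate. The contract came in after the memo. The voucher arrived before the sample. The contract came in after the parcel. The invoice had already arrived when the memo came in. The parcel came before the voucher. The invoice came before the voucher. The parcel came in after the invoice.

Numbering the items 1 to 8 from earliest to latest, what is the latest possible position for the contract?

The contract must come before the sample — 1 item forced after it.
Everything else can be placed before the contract in some valid order, so the contract can sit as late as position 8 − 1 = 7.

7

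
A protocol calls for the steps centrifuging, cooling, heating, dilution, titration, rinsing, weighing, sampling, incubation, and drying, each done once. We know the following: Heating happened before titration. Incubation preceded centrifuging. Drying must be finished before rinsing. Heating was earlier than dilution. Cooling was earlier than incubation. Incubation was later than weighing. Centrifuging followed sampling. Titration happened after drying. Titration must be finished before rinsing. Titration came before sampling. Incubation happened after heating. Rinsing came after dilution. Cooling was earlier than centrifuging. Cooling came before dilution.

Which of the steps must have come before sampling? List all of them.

Directly stated before sampling: titration.
Drying reaches sampling via drying → titration → sampling.
Heating reaches sampling via heating → titration → sampling.
No chain forces rinsing (or any of the others) ahead of sampling.

drying, heating, titration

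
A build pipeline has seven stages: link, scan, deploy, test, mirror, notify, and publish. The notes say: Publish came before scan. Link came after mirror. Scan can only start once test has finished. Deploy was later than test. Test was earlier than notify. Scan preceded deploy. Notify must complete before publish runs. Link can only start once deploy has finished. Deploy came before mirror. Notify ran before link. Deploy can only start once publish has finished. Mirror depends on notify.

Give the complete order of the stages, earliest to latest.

The constraints fix every adjacent pair, so only one ordering works:
test → notify → publish → scan → deploy → mirror → link.

test, notify, publish, scan, deploy, mirror, link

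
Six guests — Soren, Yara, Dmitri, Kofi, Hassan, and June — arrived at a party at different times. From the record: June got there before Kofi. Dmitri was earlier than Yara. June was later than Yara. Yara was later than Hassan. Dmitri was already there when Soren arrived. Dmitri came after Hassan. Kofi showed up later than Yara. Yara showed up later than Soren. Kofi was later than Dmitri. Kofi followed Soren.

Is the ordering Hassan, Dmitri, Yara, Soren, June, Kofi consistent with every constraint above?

The constraints require Soren before Yara, but in the proposed sequence Yara appears ahead of Soren. That one violation is enough.

no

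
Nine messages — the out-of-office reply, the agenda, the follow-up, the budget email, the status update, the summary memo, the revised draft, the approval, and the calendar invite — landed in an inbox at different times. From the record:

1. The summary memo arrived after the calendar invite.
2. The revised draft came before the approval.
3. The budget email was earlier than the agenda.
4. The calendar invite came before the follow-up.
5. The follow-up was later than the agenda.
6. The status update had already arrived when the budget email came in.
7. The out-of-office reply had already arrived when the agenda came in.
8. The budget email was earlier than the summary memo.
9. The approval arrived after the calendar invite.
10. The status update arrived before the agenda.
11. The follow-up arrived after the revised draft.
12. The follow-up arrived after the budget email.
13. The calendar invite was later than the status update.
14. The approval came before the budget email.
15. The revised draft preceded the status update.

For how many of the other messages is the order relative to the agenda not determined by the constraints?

1

Forced before the agenda: the approval, the budget email, the calendar invite, the out-of-office reply, the revised draft, and the status update; forced after the agenda: the follow-up.
That leaves the summary memo with no forced order relative to the agenda — 1.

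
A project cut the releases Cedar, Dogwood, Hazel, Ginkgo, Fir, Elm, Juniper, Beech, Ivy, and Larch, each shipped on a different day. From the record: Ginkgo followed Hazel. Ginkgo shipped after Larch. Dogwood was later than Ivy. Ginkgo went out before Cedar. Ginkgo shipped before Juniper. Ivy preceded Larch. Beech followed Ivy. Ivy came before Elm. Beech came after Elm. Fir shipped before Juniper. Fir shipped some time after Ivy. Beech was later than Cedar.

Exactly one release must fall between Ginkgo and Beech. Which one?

Cedar

Tracing the constraints gives Ginkgo → Cedar → Beech, so Cedar sits after Ginkgo and before Beech.
No other release is forced both after Ginkgo and before Beech.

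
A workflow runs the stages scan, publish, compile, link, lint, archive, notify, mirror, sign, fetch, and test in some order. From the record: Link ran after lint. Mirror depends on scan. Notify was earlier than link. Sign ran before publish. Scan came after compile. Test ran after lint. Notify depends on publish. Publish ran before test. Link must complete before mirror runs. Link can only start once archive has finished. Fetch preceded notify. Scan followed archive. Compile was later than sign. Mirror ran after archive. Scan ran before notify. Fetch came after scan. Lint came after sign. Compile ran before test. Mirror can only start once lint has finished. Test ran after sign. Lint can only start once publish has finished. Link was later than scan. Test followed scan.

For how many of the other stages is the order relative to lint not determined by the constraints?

5

Forced before lint: publish and sign; forced after lint: link, mirror, and test.
That leaves archive, compile, fetch, notify, and scan with no forced order relative to lint — 5.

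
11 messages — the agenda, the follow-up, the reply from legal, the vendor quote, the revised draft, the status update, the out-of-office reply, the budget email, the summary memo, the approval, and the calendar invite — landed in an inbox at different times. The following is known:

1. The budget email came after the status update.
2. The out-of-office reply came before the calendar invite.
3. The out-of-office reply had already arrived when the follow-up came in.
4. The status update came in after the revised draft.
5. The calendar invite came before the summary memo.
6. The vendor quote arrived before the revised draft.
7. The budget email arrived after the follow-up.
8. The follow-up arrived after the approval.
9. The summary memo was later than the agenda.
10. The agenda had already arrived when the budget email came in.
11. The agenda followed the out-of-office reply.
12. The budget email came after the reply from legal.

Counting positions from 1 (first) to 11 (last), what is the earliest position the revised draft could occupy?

2

The vendor quote must come before the revised draft — 1 forced predecessor.
Nothing else is forced ahead of the revised draft, so its earliest slot is position 1 + 1 = 2.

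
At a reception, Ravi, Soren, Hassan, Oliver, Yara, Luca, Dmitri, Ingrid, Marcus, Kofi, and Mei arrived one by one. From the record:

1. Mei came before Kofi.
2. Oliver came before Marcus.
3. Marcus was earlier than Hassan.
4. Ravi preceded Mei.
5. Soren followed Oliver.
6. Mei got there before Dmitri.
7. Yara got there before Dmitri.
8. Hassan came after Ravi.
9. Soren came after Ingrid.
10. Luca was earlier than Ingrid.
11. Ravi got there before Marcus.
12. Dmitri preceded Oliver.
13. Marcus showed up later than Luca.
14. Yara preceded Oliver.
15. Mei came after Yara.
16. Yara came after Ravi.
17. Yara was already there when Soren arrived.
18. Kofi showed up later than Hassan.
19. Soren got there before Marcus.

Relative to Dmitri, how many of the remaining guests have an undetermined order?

Forced before Dmitri: Mei, Ravi, and Yara; forced after Dmitri: Hassan, Kofi, Marcus, Oliver, and Soren.
That leaves Ingrid and Luca with no forced order relative to Dmitri — 2.

2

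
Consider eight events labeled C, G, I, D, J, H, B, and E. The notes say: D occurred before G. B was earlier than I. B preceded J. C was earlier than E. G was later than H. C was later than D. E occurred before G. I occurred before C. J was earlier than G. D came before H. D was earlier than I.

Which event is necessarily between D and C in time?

I

Tracing the constraints gives D → I → C, so I sits after D and before C.
No other event is forced both after D and before C.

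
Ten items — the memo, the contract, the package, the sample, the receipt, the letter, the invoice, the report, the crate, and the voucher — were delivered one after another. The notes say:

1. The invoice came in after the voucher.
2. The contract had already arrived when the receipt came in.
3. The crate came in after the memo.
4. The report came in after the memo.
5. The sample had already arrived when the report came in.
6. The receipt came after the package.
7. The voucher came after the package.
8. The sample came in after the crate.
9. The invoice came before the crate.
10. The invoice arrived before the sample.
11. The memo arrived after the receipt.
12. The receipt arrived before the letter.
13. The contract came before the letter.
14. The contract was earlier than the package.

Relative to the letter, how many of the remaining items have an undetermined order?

6

Forced before the letter: the contract, the package, and the receipt.
That leaves the crate, the invoice, the memo, the report, the sample, and the voucher with no forced order relative to the letter — 6.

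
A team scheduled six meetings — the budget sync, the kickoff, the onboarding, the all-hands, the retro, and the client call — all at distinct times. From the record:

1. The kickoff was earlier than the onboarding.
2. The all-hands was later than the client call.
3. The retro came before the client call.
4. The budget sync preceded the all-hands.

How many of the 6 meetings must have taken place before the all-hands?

Directly stated before the all-hands: the budget sync and the client call.
The retro reaches the all-hands via the retro → the client call → the all-hands.
No chain forces the kickoff (or any of the others) ahead of the all-hands.
That's the budget sync, the client call, and the retro — 3 in all.

3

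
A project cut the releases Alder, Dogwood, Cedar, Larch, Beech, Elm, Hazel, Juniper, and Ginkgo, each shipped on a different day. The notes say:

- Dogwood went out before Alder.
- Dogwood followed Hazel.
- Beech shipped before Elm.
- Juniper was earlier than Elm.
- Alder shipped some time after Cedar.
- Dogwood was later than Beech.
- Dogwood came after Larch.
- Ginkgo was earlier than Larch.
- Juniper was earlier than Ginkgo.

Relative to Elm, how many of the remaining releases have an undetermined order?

Forced before Elm: Beech and Juniper.
That leaves Alder, Cedar, Dogwood, Ginkgo, Hazel, and Larch with no forced order relative to Elm — 6.

6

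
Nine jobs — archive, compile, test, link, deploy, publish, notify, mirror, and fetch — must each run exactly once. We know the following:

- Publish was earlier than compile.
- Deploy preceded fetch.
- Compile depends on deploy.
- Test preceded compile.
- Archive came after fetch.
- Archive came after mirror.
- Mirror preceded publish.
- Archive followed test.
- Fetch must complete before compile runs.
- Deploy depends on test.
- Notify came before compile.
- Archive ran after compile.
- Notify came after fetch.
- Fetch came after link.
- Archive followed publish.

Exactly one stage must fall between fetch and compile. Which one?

Tracing the constraints gives fetch → notify → compile, so notify sits after fetch and before compile.
No other stage is forced both after fetch and before compile.

notify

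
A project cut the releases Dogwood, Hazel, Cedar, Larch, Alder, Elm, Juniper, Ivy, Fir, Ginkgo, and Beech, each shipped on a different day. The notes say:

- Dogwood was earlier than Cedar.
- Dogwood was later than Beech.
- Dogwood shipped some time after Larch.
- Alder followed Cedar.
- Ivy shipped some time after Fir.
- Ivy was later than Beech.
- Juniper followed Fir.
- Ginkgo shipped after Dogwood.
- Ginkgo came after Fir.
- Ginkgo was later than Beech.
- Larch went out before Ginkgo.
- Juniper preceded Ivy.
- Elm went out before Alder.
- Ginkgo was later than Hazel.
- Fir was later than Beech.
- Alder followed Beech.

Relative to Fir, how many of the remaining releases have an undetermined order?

Forced before Fir: Beech; forced after Fir: Ginkgo, Ivy, and Juniper.
That leaves Alder, Cedar, Dogwood, Elm, Hazel, and Larch with no forced order relative to Fir — 6.

6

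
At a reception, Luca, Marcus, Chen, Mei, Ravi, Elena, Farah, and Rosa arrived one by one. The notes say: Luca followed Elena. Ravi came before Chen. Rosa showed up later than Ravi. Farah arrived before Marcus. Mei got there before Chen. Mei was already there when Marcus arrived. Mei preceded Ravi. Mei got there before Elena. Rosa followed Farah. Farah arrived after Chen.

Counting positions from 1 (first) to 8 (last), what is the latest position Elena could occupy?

7

Elena must come before Luca — 1 guest forced after them.
Everything else can be placed before Elena in some valid order, so Elena can sit as late as position 8 − 1 = 7.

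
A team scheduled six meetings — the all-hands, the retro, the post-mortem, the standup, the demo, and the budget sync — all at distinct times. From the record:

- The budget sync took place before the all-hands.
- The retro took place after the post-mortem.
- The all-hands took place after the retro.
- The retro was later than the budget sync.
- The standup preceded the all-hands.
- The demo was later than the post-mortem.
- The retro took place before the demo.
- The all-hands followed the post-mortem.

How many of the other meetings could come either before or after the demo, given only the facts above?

Forced before the demo: the budget sync, the post-mortem, and the retro.
That leaves the all-hands and the standup with no forced order relative to the demo — 2.

2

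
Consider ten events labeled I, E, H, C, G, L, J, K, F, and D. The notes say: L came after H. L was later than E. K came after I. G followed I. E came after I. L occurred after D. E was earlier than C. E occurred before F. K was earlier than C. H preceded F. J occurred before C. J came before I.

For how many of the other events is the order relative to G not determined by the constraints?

7

Forced before G: I and J.
That leaves C, D, E, F, H, K, and L with no forced order relative to G — 7.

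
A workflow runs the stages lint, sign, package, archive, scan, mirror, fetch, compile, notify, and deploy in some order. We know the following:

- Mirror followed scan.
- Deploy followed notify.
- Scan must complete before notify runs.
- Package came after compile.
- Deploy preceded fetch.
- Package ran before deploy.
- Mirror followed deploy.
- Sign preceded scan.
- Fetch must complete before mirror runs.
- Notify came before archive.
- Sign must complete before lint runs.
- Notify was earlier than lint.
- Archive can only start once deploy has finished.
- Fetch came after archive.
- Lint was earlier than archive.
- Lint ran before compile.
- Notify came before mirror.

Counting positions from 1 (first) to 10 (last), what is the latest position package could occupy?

6

Package must come before archive, deploy, fetch, and mirror — 4 stages forced after it.
Everything else can be placed before package in some valid order, so package can sit as late as position 10 − 4 = 6.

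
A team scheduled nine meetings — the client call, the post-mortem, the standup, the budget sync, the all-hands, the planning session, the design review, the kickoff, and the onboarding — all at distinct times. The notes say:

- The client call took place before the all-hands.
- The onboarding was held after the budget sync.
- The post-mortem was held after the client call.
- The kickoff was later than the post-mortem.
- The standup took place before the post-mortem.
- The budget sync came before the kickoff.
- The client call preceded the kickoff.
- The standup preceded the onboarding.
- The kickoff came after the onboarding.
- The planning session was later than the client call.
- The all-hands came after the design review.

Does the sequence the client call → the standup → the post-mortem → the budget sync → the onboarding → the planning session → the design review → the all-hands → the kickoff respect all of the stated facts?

Check each stated constraint against the proposed order — e.g. the client call is ahead of the all-hands; the client call is ahead of the kickoff. Every pair is in the required order; nothing is violated.

yes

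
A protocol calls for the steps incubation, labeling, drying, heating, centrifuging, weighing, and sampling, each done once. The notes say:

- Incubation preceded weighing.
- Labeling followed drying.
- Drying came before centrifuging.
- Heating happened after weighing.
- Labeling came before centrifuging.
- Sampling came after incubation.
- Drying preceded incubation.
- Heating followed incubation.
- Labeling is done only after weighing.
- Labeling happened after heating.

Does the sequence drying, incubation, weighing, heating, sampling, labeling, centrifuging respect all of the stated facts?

yes

Check each stated constraint against the proposed order — e.g. drying is ahead of labeling; drying is ahead of centrifuging. Every pair is in the required order; nothing is violated.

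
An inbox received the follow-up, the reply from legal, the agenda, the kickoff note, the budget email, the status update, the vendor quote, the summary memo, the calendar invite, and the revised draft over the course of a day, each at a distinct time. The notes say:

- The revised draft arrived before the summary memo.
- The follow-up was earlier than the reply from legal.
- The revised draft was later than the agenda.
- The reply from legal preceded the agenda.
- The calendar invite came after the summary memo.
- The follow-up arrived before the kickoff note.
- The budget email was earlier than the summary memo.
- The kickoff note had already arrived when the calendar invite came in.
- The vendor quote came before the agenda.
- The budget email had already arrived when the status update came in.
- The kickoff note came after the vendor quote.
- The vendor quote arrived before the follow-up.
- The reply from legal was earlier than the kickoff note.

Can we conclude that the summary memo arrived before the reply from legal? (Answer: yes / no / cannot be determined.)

no

Tracing the constraints gives the reply from legal → the agenda → the revised draft → the summary memo, so the reply from legal must come before the summary memo.
That means the summary memo cannot be before the reply from legal.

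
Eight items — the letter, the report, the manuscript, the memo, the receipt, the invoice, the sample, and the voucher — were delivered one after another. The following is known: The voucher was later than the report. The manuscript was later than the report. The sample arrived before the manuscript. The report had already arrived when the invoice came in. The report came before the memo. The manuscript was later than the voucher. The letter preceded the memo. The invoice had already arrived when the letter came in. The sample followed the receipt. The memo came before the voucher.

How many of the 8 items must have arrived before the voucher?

4

Directly stated before the voucher: the memo and the report.
The invoice reaches the voucher via the invoice → the letter → the memo → the voucher.
The letter reaches the voucher via the letter → the memo → the voucher.
No chain forces the manuscript (or any of the others) ahead of the voucher.
That's the invoice, the letter, the memo, and the report — 4 in all.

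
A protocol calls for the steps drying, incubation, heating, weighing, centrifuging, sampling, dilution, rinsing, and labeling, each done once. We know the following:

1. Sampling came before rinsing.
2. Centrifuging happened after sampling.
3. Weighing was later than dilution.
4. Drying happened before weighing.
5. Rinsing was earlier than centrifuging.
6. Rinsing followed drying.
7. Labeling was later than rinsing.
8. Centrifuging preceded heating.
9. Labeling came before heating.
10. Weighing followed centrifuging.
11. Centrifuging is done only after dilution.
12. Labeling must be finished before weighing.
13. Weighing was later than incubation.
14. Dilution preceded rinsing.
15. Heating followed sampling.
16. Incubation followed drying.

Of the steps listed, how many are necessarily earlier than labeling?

Directly stated before labeling: rinsing.
Dilution reaches labeling via dilution → rinsing → labeling.
Drying reaches labeling via drying → rinsing → labeling.
Sampling reaches labeling via sampling → rinsing → labeling.
No chain forces centrifuging (or any of the others) ahead of labeling.
That's dilution, drying, rinsing, and sampling — 4 in all.

4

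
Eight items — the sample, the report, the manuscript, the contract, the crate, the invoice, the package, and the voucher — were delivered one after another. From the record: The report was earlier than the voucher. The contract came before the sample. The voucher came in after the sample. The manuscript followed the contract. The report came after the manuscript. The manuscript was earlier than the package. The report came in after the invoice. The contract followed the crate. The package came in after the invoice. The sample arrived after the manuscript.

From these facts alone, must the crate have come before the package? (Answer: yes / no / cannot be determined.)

Chain the constraints: the crate → the contract → the manuscript → the package. Each link is directly stated, so the crate comes before the package.

yes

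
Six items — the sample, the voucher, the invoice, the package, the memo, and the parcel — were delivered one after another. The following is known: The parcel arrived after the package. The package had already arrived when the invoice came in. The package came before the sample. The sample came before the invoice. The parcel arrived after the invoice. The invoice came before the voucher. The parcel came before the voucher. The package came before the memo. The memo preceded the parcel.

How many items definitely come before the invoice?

2

Directly stated before the invoice: the package and the sample.
That's the package and the sample — 2 in all.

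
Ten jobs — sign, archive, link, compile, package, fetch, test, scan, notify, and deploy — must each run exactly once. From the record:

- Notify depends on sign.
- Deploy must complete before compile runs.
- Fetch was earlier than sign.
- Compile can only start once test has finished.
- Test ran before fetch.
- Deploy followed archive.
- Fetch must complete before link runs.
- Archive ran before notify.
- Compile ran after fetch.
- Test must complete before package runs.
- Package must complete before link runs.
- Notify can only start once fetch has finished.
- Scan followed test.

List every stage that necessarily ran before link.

Directly stated before link: fetch and package.
Test reaches link via test → fetch → link.
No chain forces scan (or any of the others) ahead of link.

fetch, package, test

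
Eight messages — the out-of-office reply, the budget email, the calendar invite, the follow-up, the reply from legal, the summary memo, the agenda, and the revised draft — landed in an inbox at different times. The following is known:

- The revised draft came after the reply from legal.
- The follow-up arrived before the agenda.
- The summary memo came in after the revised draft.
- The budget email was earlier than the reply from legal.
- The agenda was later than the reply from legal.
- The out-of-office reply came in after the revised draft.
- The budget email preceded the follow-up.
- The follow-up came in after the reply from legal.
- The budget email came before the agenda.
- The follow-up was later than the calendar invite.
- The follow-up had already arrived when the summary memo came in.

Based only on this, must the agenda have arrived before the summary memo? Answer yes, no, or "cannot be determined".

cannot be determined

No chain of stated constraints runs from the agenda to the summary memo, and none runs from the summary memo to the agenda either.
So the relative order of the agenda and the summary memo is not fixed by the given facts.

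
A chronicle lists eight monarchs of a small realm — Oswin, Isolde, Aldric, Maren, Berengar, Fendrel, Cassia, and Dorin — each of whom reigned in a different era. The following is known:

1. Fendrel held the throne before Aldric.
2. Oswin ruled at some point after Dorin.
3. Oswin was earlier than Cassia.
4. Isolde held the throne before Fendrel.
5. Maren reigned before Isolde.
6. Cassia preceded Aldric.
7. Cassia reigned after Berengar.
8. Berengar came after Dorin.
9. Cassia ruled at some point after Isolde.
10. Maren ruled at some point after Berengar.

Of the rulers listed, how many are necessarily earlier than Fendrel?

4

Directly stated before Fendrel: Isolde.
Berengar reaches Fendrel via Berengar → Maren → Isolde → Fendrel.
Dorin reaches Fendrel via Dorin → Berengar → Maren → Isolde → Fendrel.
Maren reaches Fendrel via Maren → Isolde → Fendrel.
No chain forces Aldric (or any of the others) ahead of Fendrel.
That's Berengar, Dorin, Isolde, and Maren — 4 in all.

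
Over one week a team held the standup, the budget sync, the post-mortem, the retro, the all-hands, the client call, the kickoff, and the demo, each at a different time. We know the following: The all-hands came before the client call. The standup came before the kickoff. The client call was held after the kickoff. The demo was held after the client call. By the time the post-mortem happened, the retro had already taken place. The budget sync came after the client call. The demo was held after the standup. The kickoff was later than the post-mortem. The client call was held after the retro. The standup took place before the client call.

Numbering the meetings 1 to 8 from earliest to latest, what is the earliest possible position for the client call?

6

The all-hands, the kickoff, the post-mortem, the retro, and the standup must all come before the client call — 5 forced predecessors.
Nothing else is forced ahead of the client call, so its earliest slot is position 5 + 1 = 6.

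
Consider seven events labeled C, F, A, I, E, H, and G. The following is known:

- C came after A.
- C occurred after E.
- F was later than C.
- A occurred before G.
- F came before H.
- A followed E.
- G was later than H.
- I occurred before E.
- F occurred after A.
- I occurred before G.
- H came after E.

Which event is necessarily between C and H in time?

Tracing the constraints gives C → F → H, so F sits after C and before H.
No other event is forced both after C and before H.

F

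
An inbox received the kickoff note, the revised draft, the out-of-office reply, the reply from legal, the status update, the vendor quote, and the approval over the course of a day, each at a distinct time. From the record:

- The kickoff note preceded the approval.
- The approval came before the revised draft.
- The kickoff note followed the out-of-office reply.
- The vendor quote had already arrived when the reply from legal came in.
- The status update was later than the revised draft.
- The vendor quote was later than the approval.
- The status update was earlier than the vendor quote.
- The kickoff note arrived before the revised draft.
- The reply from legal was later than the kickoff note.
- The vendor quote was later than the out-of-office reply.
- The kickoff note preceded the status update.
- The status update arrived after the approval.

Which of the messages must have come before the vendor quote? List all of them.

Directly stated before the vendor quote: the approval, the out-of-office reply, and the status update.
The kickoff note reaches the vendor quote via the kickoff note → the status update → the vendor quote.
The revised draft reaches the vendor quote via the revised draft → the status update → the vendor quote.
No chain forces the reply from legal ahead of the vendor quote.

the approval, the kickoff note, the out-of-office reply, the revised draft, the status update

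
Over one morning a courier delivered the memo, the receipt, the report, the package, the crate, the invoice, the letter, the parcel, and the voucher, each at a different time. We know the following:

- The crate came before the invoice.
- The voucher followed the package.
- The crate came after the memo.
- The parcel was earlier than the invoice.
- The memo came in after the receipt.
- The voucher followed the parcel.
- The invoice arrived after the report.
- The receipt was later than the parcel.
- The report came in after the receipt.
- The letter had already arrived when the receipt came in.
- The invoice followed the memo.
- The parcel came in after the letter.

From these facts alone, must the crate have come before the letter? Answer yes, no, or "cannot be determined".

no

Tracing the constraints gives the letter → the receipt → the memo → the crate, so the letter must come before the crate.
That means the crate cannot be before the letter.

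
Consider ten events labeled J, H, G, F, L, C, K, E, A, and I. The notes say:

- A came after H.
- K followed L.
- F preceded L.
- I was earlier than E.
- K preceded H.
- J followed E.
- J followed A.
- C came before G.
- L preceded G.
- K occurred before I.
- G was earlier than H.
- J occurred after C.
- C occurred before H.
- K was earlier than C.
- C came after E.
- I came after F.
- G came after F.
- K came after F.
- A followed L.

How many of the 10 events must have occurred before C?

5

Directly stated before C: E and K.
F reaches C via F → K → C.
I reaches C via I → E → C.
L reaches C via L → K → C.
That's E, F, I, K, and L — 5 in all.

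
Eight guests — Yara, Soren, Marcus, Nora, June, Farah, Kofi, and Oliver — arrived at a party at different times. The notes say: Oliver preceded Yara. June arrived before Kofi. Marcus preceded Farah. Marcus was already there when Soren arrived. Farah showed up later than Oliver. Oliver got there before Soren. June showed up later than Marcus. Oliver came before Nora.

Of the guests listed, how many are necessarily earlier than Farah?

Directly stated before Farah: Marcus and Oliver.
No chain forces Soren (or any of the others) ahead of Farah.
That's Marcus and Oliver — 2 in all.

2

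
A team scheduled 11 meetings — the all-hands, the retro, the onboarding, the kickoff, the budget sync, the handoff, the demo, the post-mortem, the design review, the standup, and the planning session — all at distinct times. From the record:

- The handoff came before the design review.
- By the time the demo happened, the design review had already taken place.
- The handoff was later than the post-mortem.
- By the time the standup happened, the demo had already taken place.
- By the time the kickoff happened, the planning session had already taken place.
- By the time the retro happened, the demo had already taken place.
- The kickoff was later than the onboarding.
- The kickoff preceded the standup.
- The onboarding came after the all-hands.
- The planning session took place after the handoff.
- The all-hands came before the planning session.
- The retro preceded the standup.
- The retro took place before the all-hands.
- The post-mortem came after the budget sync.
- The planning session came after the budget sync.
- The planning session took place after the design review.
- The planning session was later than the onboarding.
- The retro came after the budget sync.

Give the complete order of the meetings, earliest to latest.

The constraints fix every adjacent pair, so only one ordering works:
the budget sync → the post-mortem → the handoff → the design review → the demo → the retro → the all-hands → the onboarding → the planning session → the kickoff → the standup.

the budget sync, the post-mortem, the handoff, the design review, the demo, the retro, the all-hands, the onboarding, the planning session, the kickoff, the standup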